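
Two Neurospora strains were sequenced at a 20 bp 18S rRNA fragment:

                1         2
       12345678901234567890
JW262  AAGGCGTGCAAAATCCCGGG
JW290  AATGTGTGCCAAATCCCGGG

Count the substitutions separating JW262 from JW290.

Mismatches occur at site 3 (G/T), site 5 (C/T), site 10 (A/C).
That gives 3 mismatches out of 20 aligned sites, so the Hamming distance is 3.

3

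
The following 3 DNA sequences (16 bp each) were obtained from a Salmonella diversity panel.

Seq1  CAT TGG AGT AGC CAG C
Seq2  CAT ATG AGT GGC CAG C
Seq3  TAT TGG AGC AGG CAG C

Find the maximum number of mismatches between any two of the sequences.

Pairwise Hamming distances:
  Seq1 vs Seq2: 3
  Seq1 vs Seq3: 3
  Seq2 vs Seq3: 6
The largest is 6, between Seq2 and Seq3.

6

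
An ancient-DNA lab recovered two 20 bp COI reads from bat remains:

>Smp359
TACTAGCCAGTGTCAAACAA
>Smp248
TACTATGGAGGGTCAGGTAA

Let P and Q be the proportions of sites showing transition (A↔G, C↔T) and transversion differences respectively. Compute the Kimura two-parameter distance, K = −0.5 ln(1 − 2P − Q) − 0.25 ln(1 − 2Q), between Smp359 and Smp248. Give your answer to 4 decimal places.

The sequences differ at positions 6 (G/T, transversion), 7 (C/G, transversion), 8 (C/G, transversion), 11 (T/G, transversion), 16 (A/G, transition), 17 (A/G, transition), 18 (C/T, transition).
Of the 7 differences, 3 transitions and 4 transversions over 20 sites: P = 3/20 = 0.150000, Q = 4/20 = 0.200000.
d = −0.5·ln(0.500000) − 0.25·ln(0.600000) = −0.5·(-0.693147) − 0.25·(-0.510826) = 0.4743.

0.4743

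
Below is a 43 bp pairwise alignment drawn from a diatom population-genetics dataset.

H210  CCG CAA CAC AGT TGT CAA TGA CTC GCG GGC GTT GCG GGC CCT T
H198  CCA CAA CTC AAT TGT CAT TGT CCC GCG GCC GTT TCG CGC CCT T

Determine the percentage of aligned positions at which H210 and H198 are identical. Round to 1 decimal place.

Differing sites — 3:G/A; 8:A/T; 11:G/A; 18:A/T; 21:A/T; 23:T/C; 29:G/C; 34:G/T; 37:G/C.
34 of the 43 sites match, so the percent identity is 34/43 × 100 = 79.1%.

79.1%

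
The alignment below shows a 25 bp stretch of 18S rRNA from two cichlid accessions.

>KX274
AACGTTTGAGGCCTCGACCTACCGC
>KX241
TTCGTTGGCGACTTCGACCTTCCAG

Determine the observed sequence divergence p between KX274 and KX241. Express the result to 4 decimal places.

0.3600

Differing sites — 1:A/T; 2:A/T; 7:T/G; 9:A/C; 11:G/A; 13:C/T; 21:A/T; 24:G/A; 25:C/G.
There are 9 differences over 25 sites, so p = 9/25 = 0.3600.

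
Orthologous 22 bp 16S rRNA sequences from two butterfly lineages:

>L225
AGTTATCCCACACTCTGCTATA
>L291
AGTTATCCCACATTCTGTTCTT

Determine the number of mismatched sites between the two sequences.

Differing sites — 13:C/T; 18:C/T; 20:A/C; 22:A/T.
That gives 4 mismatches out of 22 aligned sites, so the Hamming distance is 4.

4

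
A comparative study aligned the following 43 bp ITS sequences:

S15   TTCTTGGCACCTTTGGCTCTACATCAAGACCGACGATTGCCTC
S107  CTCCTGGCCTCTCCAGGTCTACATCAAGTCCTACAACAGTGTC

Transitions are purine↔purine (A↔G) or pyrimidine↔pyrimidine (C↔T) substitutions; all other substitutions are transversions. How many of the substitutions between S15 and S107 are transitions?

9

The sequences differ at positions 1 (T/C, transition), 4 (T/C, transition), 9 (A/C, transversion), 10 (C/T, transition), 13 (T/C, transition), 14 (T/C, transition), 15 (G/A, transition), 17 (C/G, transversion), 29 (A/T, transversion), 32 (G/T, transversion), 35 (G/A, transition), 37 (T/C, transition), 38 (T/A, transversion), 40 (C/T, transition), 41 (C/G, transversion).
Of the 15 differences, 9 transitions and 6 transversions, so the answer is 9.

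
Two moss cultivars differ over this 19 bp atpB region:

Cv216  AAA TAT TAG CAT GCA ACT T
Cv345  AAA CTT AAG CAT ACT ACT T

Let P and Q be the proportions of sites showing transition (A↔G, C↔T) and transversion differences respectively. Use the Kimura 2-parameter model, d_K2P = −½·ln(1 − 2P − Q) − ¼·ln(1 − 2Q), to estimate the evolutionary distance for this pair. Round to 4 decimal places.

Differing sites — 4:T/C (Ti); 5:A/T (Tv); 7:T/A (Tv); 13:G/A (Ti); 15:A/T (Tv).
Of the 5 differences, 2 transitions and 3 transversions over 19 sites: P = 2/19 = 0.105263, Q = 3/19 = 0.157895.
d = −0.5·ln(0.631579) − 0.25·ln(0.684210) = −0.5·(-0.459532) − 0.25·(-0.379490) = 0.3246.

0.3246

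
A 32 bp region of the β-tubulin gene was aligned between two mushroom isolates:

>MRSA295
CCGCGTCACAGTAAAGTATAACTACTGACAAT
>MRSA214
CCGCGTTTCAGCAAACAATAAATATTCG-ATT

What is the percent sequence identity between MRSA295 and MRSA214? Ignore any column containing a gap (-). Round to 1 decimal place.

67.7%

Excluding the 1 gap column leaves 31 comparable sites.
The sequences differ at positions 7 (C/T), 8 (A/T), 12 (T/C), 16 (G/C), 17 (T/A), 22 (C/A), 25 (C/T), 27 (G/C), 28 (A/G), 31 (A/T).
21 of the 31 comparable sites match, so the percent identity is 21/31 × 100 = 67.7%.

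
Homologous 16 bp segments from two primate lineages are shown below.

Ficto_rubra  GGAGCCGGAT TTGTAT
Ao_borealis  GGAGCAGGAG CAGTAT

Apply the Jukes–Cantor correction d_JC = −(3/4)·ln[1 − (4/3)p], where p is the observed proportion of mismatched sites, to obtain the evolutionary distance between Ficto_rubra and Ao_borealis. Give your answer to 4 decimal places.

The sequences differ at positions 6 (C/A), 10 (T/G), 11 (T/C), 12 (T/A).
p = 4/16 = 0.250000.
d = −0.75 · ln(1 − (4/3)·0.250000) = −0.75 · ln(0.666667) = −0.75 · (-0.405465) = 0.3041.

0.3041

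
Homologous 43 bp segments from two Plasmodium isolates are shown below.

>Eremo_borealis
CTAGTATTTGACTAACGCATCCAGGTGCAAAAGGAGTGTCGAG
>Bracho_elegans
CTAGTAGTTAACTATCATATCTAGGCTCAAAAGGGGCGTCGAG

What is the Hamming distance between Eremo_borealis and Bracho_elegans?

The sequences differ at positions 7 (T/G), 10 (G/A), 15 (A/T), 17 (G/A), 18 (C/T), 22 (C/T), 26 (T/C), 27 (G/T), 35 (A/G), 37 (T/C).
That gives 10 mismatches out of 43 aligned sites, so the Hamming distance is 10.

10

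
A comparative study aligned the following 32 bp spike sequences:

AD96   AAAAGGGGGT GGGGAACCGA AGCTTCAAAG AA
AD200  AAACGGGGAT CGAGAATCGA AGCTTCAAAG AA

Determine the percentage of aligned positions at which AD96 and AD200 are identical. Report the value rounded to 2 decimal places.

Differing sites — 4:A/C; 9:G/A; 11:G/C; 13:G/A; 17:C/T.
27 of the 32 sites match, so the percent identity is 27/32 × 100 = 84.38%.

84.38%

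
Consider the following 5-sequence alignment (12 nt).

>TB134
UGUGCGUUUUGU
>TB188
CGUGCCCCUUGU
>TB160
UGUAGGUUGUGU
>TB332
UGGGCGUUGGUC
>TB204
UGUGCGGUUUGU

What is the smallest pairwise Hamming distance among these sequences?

1

Pairwise Hamming distances:
  TB134 vs TB188: 4
  TB134 vs TB160: 3
  TB134 vs TB332: 5
  TB134 vs TB204: 1
  TB188 vs TB160: 7
  TB188 vs TB332: 9
  TB188 vs TB204: 4
  TB160 vs TB332: 6
  TB160 vs TB204: 4
  TB332 vs TB204: 6
The smallest is 1, between TB134 and TB204.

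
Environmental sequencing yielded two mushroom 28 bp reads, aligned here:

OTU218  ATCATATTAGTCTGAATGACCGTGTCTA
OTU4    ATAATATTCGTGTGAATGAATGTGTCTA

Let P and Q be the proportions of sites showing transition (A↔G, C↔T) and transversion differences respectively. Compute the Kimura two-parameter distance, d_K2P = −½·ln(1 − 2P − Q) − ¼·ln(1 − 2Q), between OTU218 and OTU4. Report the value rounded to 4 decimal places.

0.2047

Mismatches occur at site 3 (C/A, transversion), site 9 (A/C, transversion), site 12 (C/G, transversion), site 20 (C/A, transversion), site 21 (C/T, transition).
Of the 5 differences, 1 transition and 4 transversions over 28 sites: P = 1/28 = 0.035714, Q = 4/28 = 0.142857.
d = −0.5·ln(0.785715) − 0.25·ln(0.714286) = −0.5·(-0.241161) − 0.25·(-0.336472) = 0.2047.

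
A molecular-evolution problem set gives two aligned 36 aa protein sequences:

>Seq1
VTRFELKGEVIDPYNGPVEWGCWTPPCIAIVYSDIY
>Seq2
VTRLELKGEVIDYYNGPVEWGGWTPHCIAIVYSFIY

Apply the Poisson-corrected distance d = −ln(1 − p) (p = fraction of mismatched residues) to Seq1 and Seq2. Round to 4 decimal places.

0.1495

Mismatches occur at site 4 (F→L), site 13 (P→Y), site 22 (C→G), site 26 (P→H), site 34 (D→F).
p = 5/36 = 0.138889.
d = −ln(1 − 0.138889) = −ln(0.861111) = 0.1495.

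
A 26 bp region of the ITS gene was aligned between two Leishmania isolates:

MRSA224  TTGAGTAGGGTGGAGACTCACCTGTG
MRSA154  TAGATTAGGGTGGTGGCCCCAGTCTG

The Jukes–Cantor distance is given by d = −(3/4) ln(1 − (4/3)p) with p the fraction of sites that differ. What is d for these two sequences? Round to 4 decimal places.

0.4643

The sequences differ at positions 2 (T/A), 5 (G/T), 14 (A/T), 16 (A/G), 18 (T/C), 20 (A/C), 21 (C/A), 22 (C/G), 24 (G/C).
p = 9/26 = 0.346154.
d = −0.75 · ln(1 − (4/3)·0.346154) = −0.75 · ln(0.538461) = −0.75 · (-0.619040) = 0.4643.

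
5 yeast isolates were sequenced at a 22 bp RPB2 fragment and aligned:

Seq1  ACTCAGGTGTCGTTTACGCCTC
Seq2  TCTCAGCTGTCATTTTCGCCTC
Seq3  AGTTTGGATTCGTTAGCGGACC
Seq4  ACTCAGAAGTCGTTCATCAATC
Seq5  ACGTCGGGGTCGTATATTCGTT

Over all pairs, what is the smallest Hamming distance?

4

Pairwise Hamming distances:
  Seq1 vs Seq2: 4
  Seq1 vs Seq3: 10
  Seq1 vs Seq4: 7
  Seq1 vs Seq5: 9
  Seq2 vs Seq3: 13
  Seq2 vs Seq4: 10
  Seq2 vs Seq5: 13
  Seq3 vs Seq4: 11
  Seq3 vs Seq5: 14
  Seq4 vs Seq5: 11
The smallest is 4, between Seq1 and Seq2.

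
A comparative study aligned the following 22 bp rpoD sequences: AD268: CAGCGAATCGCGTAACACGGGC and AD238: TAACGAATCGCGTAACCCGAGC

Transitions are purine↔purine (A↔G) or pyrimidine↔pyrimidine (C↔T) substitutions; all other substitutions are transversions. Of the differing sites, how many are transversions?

The sequences differ at positions 1 (C/T, transition), 3 (G/A, transition), 17 (A/C, transversion), 20 (G/A, transition).
Of the 4 differences, 3 transitions and 1 transversion, so the answer is 1.

1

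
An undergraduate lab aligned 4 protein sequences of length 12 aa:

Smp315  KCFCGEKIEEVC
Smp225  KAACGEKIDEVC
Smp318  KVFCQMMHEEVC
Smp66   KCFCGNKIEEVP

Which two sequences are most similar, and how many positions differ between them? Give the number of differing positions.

2

Pairwise Hamming distances:
  Smp315 vs Smp225: 3
  Smp315 vs Smp318: 5
  Smp315 vs Smp66: 2
  Smp225 vs Smp318: 7
  Smp225 vs Smp66: 5
  Smp318 vs Smp66: 6
The smallest is 2, between Smp315 and Smp66.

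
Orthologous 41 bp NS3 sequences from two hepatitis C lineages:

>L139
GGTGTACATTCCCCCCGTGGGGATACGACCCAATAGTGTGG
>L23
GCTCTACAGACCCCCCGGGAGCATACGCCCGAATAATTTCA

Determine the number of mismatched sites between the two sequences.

13

The sequences differ at positions 2 (G/C), 4 (G/C), 9 (T/G), 10 (T/A), 18 (T/G), 20 (G/A), 22 (G/C), 28 (A/C), 31 (C/G), 36 (G/A), 38 (G/T), 40 (G/C), 41 (G/A).
That gives 13 mismatches out of 41 aligned sites, so the Hamming distance is 13.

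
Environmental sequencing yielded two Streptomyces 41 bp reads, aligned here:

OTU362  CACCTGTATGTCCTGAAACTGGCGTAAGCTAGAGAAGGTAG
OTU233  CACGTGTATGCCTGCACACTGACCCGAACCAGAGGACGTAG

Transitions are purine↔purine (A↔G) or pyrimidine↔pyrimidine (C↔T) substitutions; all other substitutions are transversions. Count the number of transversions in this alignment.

6

The sequences differ at positions 4 (C/G, transversion), 11 (T/C, transition), 13 (C/T, transition), 14 (T/G, transversion), 15 (G/C, transversion), 17 (A/C, transversion), 22 (G/A, transition), 24 (G/C, transversion), 25 (T/C, transition), 26 (A/G, transition), 28 (G/A, transition), 30 (T/C, transition), 35 (A/G, transition), 37 (G/C, transversion).
Of the 14 differences, 8 transitions and 6 transversions, so the answer is 6.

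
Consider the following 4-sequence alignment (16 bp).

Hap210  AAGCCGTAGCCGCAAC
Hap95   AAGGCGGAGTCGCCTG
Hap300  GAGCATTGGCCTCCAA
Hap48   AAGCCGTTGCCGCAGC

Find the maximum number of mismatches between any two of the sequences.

Pairwise Hamming distances:
  Hap210 vs Hap95: 6
  Hap210 vs Hap300: 7
  Hap210 vs Hap48: 2
  Hap95 vs Hap300: 10
  Hap95 vs Hap48: 7
  Hap300 vs Hap48: 8
The largest is 10, between Hap95 and Hap300.

10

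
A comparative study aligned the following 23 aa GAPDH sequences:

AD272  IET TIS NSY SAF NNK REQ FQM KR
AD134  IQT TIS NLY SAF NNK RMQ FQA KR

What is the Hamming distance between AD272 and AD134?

Differing sites — 2:E/Q; 8:S/L; 17:E/M; 21:M/A.
That gives 4 mismatches out of 23 aligned sites, so the Hamming distance is 4.

4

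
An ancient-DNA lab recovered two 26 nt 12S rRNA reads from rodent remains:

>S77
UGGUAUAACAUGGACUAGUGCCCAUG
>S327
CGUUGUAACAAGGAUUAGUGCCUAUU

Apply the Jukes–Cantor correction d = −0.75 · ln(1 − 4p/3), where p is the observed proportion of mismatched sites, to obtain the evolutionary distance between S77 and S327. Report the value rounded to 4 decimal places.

The sequences differ at positions 1 (U/C), 3 (G/U), 5 (A/G), 11 (U/A), 15 (C/U), 23 (C/U), 26 (G/U).
p = 7/26 = 0.269231.
d = −0.75 · ln(1 − (4/3)·0.269231) = −0.75 · ln(0.641025) = −0.75 · (-0.444687) = 0.3335.

0.3335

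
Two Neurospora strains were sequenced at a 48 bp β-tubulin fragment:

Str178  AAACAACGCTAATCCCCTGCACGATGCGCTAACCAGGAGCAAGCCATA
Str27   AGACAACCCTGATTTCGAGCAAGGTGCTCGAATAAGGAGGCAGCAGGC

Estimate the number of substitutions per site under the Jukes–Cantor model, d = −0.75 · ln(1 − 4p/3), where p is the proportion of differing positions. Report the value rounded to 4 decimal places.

Mismatches occur at site 2 (A→G), site 8 (G→C), site 11 (A→G), site 14 (C→T), site 15 (C→T), site 17 (C→G), site 18 (T→A), site 22 (C→A), site 24 (A→G), site 28 (G→T), site 30 (T→G), site 33 (C→T), site 34 (C→A), site 40 (C→G), site 41 (A→C), site 45 (C→A), site 46 (A→G), site 47 (T→G), site 48 (A→C).
p = 19/48 = 0.395833.
d = −0.75 · ln(1 − (4/3)·0.395833) = −0.75 · ln(0.472223) = −0.75 · (-0.750304) = 0.5627.

0.5627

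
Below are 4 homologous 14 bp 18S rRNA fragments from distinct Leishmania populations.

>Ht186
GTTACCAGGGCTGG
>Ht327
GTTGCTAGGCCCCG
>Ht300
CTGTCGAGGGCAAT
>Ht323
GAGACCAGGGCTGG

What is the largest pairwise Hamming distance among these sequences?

Pairwise Hamming distances:
  Ht186 vs Ht327: 5
  Ht186 vs Ht300: 7
  Ht186 vs Ht323: 2
  Ht327 vs Ht300: 8
  Ht327 vs Ht323: 7
  Ht300 vs Ht323: 7
The largest is 8, between Ht327 and Ht300.

8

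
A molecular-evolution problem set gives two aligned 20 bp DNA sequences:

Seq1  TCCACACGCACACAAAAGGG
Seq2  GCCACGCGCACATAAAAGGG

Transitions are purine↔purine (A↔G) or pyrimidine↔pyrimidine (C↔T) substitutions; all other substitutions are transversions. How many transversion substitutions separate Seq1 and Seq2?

1

Mismatches occur at site 1 (T/G, transversion), site 6 (A/G, transition), site 13 (C/T, transition).
Of the 3 differences, 2 transitions and 1 transversion, so the answer is 1.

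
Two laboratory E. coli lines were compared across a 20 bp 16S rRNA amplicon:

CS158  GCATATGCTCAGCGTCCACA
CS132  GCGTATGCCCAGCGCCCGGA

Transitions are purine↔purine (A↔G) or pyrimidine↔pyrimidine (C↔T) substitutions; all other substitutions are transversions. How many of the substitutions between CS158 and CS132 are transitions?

Differing sites — 3:A/G (Ti); 9:T/C (Ti); 15:T/C (Ti); 18:A/G (Ti); 19:C/G (Tv).
Of the 5 differences, 4 transitions and 1 transversion, so the answer is 4.

4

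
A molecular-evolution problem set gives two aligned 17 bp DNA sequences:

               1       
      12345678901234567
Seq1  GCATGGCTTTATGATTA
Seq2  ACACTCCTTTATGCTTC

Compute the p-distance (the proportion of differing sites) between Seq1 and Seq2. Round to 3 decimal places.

Mismatches occur at site 1 (G↔A), site 4 (T↔C), site 5 (G↔T), site 6 (G↔C), site 14 (A↔C), site 17 (A↔C).
There are 6 differences over 17 sites, so p = 6/17 = 0.353.

0.353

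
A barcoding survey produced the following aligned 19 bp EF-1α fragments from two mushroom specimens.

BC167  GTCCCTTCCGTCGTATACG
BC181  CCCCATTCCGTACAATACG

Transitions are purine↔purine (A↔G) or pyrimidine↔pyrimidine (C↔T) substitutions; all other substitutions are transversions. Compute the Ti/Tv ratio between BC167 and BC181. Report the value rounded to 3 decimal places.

Differing sites — 1:G/C (Tv); 2:T/C (Ti); 5:C/A (Tv); 12:C/A (Tv); 13:G/C (Tv); 14:T/A (Tv).
Of the 6 differences, 1 transition and 5 transversions, so Ti/Tv = 1/5 = 0.200.

0.200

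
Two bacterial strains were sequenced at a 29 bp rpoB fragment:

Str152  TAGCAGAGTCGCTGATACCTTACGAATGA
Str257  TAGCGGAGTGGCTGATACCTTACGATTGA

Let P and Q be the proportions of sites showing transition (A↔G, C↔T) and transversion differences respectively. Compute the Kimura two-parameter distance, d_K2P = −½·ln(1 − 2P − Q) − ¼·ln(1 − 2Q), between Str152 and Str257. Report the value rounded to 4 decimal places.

The sequences differ at positions 5 (A/G, transition), 10 (C/G, transversion), 26 (A/T, transversion).
Of the 3 differences, 1 transition and 2 transversions over 29 sites: P = 1/29 = 0.034483, Q = 2/29 = 0.068966.
d = −0.5·ln(0.862068) − 0.25·ln(0.862068) = −0.5·(-0.148421) − 0.25·(-0.148421) = 0.1113.

0.1113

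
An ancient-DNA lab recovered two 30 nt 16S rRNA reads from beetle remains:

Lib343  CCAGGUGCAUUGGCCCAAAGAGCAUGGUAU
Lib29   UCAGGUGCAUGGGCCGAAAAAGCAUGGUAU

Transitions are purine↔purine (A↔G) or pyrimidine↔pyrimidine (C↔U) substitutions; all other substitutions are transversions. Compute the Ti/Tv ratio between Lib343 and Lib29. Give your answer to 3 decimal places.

Differing sites — 1:C/U (Ti); 11:U/G (Tv); 16:C/G (Tv); 20:G/A (Ti).
Of the 4 differences, 2 transitions and 2 transversions, so Ti/Tv = 2/2 = 1.000.

1.000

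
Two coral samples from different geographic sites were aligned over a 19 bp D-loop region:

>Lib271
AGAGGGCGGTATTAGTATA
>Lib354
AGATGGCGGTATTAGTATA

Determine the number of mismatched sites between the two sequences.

The sequences differ at position 4 (G/T).
That gives 1 mismatch out of 19 aligned sites, so the Hamming distance is 1.

1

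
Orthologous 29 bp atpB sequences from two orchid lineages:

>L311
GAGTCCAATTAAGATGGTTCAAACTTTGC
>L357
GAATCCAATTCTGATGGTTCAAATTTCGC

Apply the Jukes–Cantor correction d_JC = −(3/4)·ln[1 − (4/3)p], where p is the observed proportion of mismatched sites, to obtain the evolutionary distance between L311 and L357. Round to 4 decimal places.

The sequences differ at positions 3 (G/A), 11 (A/C), 12 (A/T), 24 (C/T), 27 (T/C).
p = 5/29 = 0.172414.
d = −0.75 · ln(1 − (4/3)·0.172414) = −0.75 · ln(0.770115) = −0.75 · (-0.261215) = 0.1959.

0.1959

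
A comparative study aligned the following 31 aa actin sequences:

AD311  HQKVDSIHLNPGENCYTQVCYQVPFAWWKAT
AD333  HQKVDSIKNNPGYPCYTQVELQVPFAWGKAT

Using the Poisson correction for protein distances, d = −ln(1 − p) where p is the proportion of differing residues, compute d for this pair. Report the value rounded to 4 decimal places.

0.2559

The sequences differ at positions 8 (H/K), 9 (L/N), 13 (E/Y), 14 (N/P), 20 (C/E), 21 (Y/L), 28 (W/G).
p = 7/31 = 0.225806.
d = −ln(1 − 0.225806) = −ln(0.774194) = 0.2559.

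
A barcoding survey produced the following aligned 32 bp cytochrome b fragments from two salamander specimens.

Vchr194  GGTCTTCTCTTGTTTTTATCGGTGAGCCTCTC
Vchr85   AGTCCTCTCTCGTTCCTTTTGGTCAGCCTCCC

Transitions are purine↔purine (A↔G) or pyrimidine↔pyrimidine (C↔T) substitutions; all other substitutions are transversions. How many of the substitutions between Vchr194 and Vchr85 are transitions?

Differing sites — 1:G/A (Ti); 5:T/C (Ti); 11:T/C (Ti); 15:T/C (Ti); 16:T/C (Ti); 18:A/T (Tv); 20:C/T (Ti); 24:G/C (Tv); 31:T/C (Ti).
Of the 9 differences, 7 transitions and 2 transversions, so the answer is 7.

7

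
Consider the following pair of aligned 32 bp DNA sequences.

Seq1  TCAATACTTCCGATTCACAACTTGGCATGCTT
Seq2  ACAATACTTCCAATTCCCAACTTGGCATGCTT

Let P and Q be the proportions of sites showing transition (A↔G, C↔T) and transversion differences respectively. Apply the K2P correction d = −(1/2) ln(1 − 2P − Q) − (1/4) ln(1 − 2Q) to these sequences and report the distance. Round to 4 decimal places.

0.1001

Differing sites — 1:T/A (Tv); 12:G/A (Ti); 17:A/C (Tv).
Of the 3 differences, 1 transition and 2 transversions over 32 sites: P = 1/32 = 0.031250, Q = 2/32 = 0.062500.
d = −0.5·ln(0.875000) − 0.25·ln(0.875000) = −0.5·(-0.133531) − 0.25·(-0.133531) = 0.1001.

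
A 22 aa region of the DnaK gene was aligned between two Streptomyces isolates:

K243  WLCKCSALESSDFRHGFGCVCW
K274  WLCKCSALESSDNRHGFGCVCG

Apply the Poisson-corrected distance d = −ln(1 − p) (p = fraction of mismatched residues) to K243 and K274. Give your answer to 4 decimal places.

0.0953

Differing sites — 13:F/N; 22:W/G.
p = 2/22 = 0.090909.
d = −ln(1 − 0.090909) = −ln(0.909091) = 0.0953.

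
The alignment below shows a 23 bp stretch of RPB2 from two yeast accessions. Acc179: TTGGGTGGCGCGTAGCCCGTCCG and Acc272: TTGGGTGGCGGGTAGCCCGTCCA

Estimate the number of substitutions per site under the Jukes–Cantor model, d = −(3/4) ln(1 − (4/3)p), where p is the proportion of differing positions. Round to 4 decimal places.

0.0924

Mismatches occur at site 11 (C→G), site 23 (G→A).
p = 2/23 = 0.086957.
d = −0.75 · ln(1 − (4/3)·0.086957) = −0.75 · ln(0.884057) = −0.75 · (-0.123234) = 0.0924.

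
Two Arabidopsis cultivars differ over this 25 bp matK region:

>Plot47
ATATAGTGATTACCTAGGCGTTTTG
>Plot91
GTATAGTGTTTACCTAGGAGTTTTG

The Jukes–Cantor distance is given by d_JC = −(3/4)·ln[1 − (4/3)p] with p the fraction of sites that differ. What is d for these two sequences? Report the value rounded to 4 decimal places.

0.1308

Mismatches occur at site 1 (A↔G), site 9 (A↔T), site 19 (C↔A).
p = 3/25 = 0.120000.
d = −0.75 · ln(1 − (4/3)·0.120000) = −0.75 · ln(0.840000) = −0.75 · (-0.174353) = 0.1308.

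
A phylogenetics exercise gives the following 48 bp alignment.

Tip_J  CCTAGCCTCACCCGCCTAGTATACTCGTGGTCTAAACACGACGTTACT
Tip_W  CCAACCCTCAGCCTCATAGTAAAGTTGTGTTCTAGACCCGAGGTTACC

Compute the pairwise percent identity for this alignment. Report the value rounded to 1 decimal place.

Mismatches occur at site 3 (T/A), site 5 (G/C), site 11 (C/G), site 14 (G/T), site 16 (C/A), site 22 (T/A), site 24 (C/G), site 26 (C/T), site 30 (G/T), site 35 (A/G), site 38 (A/C), site 42 (C/G), site 48 (T/C).
35 of the 48 sites match, so the percent identity is 35/48 × 100 = 72.9%.

72.9%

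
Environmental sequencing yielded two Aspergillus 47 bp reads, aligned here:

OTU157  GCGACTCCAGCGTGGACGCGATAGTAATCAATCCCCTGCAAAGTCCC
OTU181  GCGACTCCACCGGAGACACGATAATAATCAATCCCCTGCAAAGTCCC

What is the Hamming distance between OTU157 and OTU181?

The sequences differ at positions 10 (G/C), 13 (T/G), 14 (G/A), 18 (G/A), 24 (G/A).
That gives 5 mismatches out of 47 aligned sites, so the Hamming distance is 5.

5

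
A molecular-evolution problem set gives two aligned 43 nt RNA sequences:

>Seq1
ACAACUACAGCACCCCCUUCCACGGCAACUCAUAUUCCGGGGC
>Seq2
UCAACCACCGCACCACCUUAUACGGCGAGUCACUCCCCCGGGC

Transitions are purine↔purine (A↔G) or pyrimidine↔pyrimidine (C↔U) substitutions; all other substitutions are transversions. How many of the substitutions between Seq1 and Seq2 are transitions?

6

The sequences differ at positions 1 (A/U, transversion), 6 (U/C, transition), 9 (A/C, transversion), 15 (C/A, transversion), 20 (C/A, transversion), 21 (C/U, transition), 27 (A/G, transition), 29 (C/G, transversion), 33 (U/C, transition), 34 (A/U, transversion), 35 (U/C, transition), 36 (U/C, transition), 39 (G/C, transversion).
Of the 13 differences, 6 transitions and 7 transversions, so the answer is 6.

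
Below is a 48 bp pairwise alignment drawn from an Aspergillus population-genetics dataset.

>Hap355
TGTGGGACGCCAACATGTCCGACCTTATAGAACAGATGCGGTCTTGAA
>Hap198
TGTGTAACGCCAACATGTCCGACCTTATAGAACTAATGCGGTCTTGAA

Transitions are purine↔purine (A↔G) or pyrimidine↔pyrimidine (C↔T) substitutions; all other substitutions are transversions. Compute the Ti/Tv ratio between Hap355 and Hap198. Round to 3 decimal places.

Differing sites — 5:G/T (Tv); 6:G/A (Ti); 34:A/T (Tv); 35:G/A (Ti).
Of the 4 differences, 2 transitions and 2 transversions, so Ti/Tv = 2/2 = 1.000.

1.000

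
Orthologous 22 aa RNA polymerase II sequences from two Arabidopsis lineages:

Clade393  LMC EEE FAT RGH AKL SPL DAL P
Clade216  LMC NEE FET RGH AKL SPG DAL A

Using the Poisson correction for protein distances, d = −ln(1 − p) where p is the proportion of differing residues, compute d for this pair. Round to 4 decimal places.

The sequences differ at positions 4 (E/N), 8 (A/E), 18 (L/G), 22 (P/A).
p = 4/22 = 0.181818.
d = −ln(1 − 0.181818) = −ln(0.818182) = 0.2007.

0.2007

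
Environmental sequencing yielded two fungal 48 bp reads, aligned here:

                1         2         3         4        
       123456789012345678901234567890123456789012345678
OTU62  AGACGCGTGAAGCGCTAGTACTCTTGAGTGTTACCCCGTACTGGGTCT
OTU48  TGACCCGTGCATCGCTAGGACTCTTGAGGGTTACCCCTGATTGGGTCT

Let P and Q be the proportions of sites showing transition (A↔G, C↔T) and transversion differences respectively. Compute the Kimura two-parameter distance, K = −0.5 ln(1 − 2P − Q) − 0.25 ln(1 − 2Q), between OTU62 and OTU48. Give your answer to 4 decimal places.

The sequences differ at positions 1 (A/T, transversion), 5 (G/C, transversion), 10 (A/C, transversion), 12 (G/T, transversion), 19 (T/G, transversion), 29 (T/G, transversion), 38 (G/T, transversion), 39 (T/G, transversion), 41 (C/T, transition).
Of the 9 differences, 1 transition and 8 transversions over 48 sites: P = 1/48 = 0.020833, Q = 8/48 = 0.166667.
d = −0.5·ln(0.791667) − 0.25·ln(0.666666) = −0.5·(-0.233614) − 0.25·(-0.405466) = 0.2182.

0.2182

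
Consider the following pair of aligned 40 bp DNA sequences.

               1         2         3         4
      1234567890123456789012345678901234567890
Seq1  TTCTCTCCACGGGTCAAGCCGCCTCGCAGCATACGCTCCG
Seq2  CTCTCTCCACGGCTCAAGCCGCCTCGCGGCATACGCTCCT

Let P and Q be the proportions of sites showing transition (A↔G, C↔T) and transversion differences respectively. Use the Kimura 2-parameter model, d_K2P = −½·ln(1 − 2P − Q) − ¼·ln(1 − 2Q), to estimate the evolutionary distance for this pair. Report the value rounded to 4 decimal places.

0.1076

The sequences differ at positions 1 (T/C, transition), 13 (G/C, transversion), 28 (A/G, transition), 40 (G/T, transversion).
Of the 4 differences, 2 transitions and 2 transversions over 40 sites: P = 2/40 = 0.050000, Q = 2/40 = 0.050000.
d = −0.5·ln(0.850000) − 0.25·ln(0.900000) = −0.5·(-0.162519) − 0.25·(-0.105361) = 0.1076.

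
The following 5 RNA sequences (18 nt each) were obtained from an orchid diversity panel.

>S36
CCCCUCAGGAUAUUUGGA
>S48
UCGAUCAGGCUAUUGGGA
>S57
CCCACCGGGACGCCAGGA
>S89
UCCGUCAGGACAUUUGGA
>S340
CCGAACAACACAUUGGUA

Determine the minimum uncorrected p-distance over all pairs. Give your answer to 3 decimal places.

0.167

Pairwise Hamming distances:
  S36 vs S48: 5
  S36 vs S57: 8
  S36 vs S89: 3
  S36 vs S340: 8
  S48 vs S57: 10
  S48 vs S89: 5
  S48 vs S340: 7
  S57 vs S89: 8
  S57 vs S340: 10
  S89 vs S340: 8
The smallest is 3 mismatches, between S36 and S89; p = 3/18 = 0.167.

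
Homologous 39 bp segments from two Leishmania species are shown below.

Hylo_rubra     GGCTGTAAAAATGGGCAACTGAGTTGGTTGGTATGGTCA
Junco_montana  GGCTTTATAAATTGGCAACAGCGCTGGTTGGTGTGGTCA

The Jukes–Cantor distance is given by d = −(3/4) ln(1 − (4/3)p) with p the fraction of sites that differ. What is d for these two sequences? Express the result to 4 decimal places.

0.2052

The sequences differ at positions 5 (G/T), 8 (A/T), 13 (G/T), 20 (T/A), 22 (A/C), 24 (T/C), 33 (A/G).
p = 7/39 = 0.179487.
d = −0.75 · ln(1 − (4/3)·0.179487) = −0.75 · ln(0.760684) = −0.75 · (-0.273537) = 0.2052.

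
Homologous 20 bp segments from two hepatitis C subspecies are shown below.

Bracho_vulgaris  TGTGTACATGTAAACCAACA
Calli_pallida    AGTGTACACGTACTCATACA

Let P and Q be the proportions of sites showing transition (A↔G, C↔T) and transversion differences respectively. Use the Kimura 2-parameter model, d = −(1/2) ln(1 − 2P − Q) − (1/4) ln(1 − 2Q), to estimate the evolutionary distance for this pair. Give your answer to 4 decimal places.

Differing sites — 1:T/A (Tv); 9:T/C (Ti); 13:A/C (Tv); 14:A/T (Tv); 16:C/A (Tv); 17:A/T (Tv).
Of the 6 differences, 1 transition and 5 transversions over 20 sites: P = 1/20 = 0.050000, Q = 5/20 = 0.250000.
d = −0.5·ln(0.650000) − 0.25·ln(0.500000) = −0.5·(-0.430783) − 0.25·(-0.693147) = 0.3887.

0.3887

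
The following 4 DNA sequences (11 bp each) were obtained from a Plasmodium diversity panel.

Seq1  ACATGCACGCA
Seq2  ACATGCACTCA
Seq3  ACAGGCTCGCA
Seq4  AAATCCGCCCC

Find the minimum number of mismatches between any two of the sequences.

1

Pairwise Hamming distances:
  Seq1 vs Seq2: 1
  Seq1 vs Seq3: 2
  Seq1 vs Seq4: 5
  Seq2 vs Seq3: 3
  Seq2 vs Seq4: 5
  Seq3 vs Seq4: 6
The smallest is 1, between Seq1 and Seq2.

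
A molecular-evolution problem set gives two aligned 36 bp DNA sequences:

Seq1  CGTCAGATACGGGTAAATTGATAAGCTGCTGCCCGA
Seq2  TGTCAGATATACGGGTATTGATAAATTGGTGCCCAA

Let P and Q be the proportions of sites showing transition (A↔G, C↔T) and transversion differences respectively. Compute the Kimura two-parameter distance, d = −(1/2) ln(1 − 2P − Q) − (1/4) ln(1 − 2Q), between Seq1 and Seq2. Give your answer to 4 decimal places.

Mismatches occur at site 1 (C/T, transition), site 10 (C/T, transition), site 11 (G/A, transition), site 12 (G/C, transversion), site 14 (T/G, transversion), site 15 (A/G, transition), site 16 (A/T, transversion), site 25 (G/A, transition), site 26 (C/T, transition), site 29 (C/G, transversion), site 35 (G/A, transition).
Of the 11 differences, 7 transitions and 4 transversions over 36 sites: P = 7/36 = 0.194444, Q = 4/36 = 0.111111.
d = −0.5·ln(0.500001) − 0.25·ln(0.777778) = −0.5·(-0.693145) − 0.25·(-0.251314) = 0.4094.

0.4094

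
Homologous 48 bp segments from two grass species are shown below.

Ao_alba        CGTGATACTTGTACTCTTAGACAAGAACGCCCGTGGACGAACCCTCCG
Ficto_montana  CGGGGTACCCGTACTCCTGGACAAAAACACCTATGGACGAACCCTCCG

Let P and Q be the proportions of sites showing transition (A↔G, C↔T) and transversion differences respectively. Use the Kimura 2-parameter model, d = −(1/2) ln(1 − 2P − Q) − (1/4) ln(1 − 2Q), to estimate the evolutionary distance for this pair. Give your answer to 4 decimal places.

Mismatches occur at site 3 (T↔G, transversion), site 5 (A↔G, transition), site 9 (T↔C, transition), site 10 (T↔C, transition), site 17 (T↔C, transition), site 19 (A↔G, transition), site 25 (G↔A, transition), site 29 (G↔A, transition), site 32 (C↔T, transition), site 33 (G↔A, transition).
Of the 10 differences, 9 transitions and 1 transversion over 48 sites: P = 9/48 = 0.187500, Q = 1/48 = 0.020833.
d = −0.5·ln(0.604167) − 0.25·ln(0.958334) = −0.5·(-0.503905) − 0.25·(-0.042559) = 0.2626.

0.2626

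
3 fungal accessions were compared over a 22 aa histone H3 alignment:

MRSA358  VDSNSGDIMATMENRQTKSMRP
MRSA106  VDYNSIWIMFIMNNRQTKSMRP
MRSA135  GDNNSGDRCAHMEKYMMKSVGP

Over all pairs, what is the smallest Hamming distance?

6

Pairwise Hamming distances:
  MRSA358 vs MRSA106: 6
  MRSA358 vs MRSA135: 11
  MRSA106 vs MRSA135: 15
The smallest is 6, between MRSA358 and MRSA106.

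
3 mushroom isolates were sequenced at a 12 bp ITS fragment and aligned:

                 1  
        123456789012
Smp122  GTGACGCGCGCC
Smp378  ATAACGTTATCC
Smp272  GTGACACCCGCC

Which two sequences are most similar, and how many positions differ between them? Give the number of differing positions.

Pairwise Hamming distances:
  Smp122 vs Smp378: 6
  Smp122 vs Smp272: 2
  Smp378 vs Smp272: 7
The smallest is 2, between Smp122 and Smp272.

2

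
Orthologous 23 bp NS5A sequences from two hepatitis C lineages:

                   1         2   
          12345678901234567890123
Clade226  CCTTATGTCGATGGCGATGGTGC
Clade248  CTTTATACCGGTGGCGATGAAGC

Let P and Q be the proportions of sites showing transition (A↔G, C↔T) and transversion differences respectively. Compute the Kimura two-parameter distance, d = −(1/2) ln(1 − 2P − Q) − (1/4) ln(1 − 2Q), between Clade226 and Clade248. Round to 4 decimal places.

0.3480

The sequences differ at positions 2 (C/T, transition), 7 (G/A, transition), 8 (T/C, transition), 11 (A/G, transition), 20 (G/A, transition), 21 (T/A, transversion).
Of the 6 differences, 5 transitions and 1 transversion over 23 sites: P = 5/23 = 0.217391, Q = 1/23 = 0.043478.
d = −0.5·ln(0.521740) − 0.25·ln(0.913044) = −0.5·(-0.650586) − 0.25·(-0.090971) = 0.3480.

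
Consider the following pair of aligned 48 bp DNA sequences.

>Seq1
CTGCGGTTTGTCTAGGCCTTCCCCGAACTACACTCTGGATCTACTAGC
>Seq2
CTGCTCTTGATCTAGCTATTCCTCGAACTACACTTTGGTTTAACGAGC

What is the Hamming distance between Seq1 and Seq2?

Mismatches occur at site 5 (G/T), site 6 (G/C), site 9 (T/G), site 10 (G/A), site 16 (G/C), site 17 (C/T), site 18 (C/A), site 23 (C/T), site 35 (C/T), site 39 (A/T), site 41 (C/T), site 42 (T/A), site 45 (T/G).
That gives 13 mismatches out of 48 aligned sites, so the Hamming distance is 13.

13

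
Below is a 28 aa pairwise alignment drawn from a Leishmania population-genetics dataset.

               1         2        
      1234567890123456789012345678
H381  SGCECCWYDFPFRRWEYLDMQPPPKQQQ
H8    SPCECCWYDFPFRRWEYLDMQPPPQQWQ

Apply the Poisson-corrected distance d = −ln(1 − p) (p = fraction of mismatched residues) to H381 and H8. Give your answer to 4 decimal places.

Mismatches occur at site 2 (G→P), site 25 (K→Q), site 27 (Q→W).
p = 3/28 = 0.107143.
d = −ln(1 − 0.107143) = −ln(0.892857) = 0.1133.

0.1133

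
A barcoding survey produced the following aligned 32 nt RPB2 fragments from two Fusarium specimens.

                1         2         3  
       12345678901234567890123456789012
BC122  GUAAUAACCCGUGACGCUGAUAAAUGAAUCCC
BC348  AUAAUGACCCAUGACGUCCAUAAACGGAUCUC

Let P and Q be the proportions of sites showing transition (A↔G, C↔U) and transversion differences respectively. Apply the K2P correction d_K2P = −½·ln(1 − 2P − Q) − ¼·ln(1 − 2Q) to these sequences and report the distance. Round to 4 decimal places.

Differing sites — 1:G/A (Ti); 6:A/G (Ti); 11:G/A (Ti); 17:C/U (Ti); 18:U/C (Ti); 19:G/C (Tv); 25:U/C (Ti); 27:A/G (Ti); 31:C/U (Ti).
Of the 9 differences, 8 transitions and 1 transversion over 32 sites: P = 8/32 = 0.250000, Q = 1/32 = 0.031250.
d = −0.5·ln(0.468750) − 0.25·ln(0.937500) = −0.5·(-0.757686) − 0.25·(-0.064539) = 0.3950.

0.3950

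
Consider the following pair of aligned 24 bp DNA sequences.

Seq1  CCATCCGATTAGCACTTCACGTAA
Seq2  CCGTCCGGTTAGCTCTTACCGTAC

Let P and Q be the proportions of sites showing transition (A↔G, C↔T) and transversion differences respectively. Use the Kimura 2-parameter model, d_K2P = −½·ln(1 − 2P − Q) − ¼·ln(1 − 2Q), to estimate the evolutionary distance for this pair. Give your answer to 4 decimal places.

The sequences differ at positions 3 (A/G, transition), 8 (A/G, transition), 14 (A/T, transversion), 18 (C/A, transversion), 19 (A/C, transversion), 24 (A/C, transversion).
Of the 6 differences, 2 transitions and 4 transversions over 24 sites: P = 2/24 = 0.083333, Q = 4/24 = 0.166667.
d = −0.5·ln(0.666667) − 0.25·ln(0.666666) = −0.5·(-0.405465) − 0.25·(-0.405466) = 0.3041.

0.3041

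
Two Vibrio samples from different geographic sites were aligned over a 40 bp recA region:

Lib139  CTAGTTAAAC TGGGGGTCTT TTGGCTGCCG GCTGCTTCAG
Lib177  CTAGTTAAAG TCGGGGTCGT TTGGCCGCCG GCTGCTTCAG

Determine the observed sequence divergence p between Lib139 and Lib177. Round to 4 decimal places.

0.1000

The sequences differ at positions 10 (C/G), 12 (G/C), 19 (T/G), 26 (T/C).
There are 4 differences over 40 sites, so p = 4/40 = 0.1000.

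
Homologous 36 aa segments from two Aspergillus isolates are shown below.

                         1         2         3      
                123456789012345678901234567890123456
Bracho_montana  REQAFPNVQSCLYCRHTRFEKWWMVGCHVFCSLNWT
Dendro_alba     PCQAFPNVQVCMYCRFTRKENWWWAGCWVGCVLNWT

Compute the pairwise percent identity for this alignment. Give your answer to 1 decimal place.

Differing sites — 1:R/P; 2:E/C; 10:S/V; 12:L/M; 16:H/F; 19:F/K; 21:K/N; 24:M/W; 25:V/A; 28:H/W; 30:F/G; 32:S/V.
24 of the 36 sites match, so the percent identity is 24/36 × 100 = 66.7%.

66.7%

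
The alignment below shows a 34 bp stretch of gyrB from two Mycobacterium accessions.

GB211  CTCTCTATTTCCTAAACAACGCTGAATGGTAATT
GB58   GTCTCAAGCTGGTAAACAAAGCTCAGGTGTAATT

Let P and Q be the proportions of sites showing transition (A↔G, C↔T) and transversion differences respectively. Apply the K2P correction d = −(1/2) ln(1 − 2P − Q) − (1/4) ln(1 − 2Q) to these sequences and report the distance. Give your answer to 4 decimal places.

The sequences differ at positions 1 (C/G, transversion), 6 (T/A, transversion), 8 (T/G, transversion), 9 (T/C, transition), 11 (C/G, transversion), 12 (C/G, transversion), 20 (C/A, transversion), 24 (G/C, transversion), 26 (A/G, transition), 27 (T/G, transversion), 28 (G/T, transversion).
Of the 11 differences, 2 transitions and 9 transversions over 34 sites: P = 2/34 = 0.058824, Q = 9/34 = 0.264706.
d = −0.5·ln(0.617646) − 0.25·ln(0.470588) = −0.5·(-0.481840) − 0.25·(-0.753772) = 0.4294.

0.4294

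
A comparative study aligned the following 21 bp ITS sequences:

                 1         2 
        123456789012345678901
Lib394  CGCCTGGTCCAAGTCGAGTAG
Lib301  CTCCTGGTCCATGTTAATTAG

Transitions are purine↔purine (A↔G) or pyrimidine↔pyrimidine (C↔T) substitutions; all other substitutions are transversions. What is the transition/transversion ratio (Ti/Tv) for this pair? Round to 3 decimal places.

0.667

The sequences differ at positions 2 (G/T, transversion), 12 (A/T, transversion), 15 (C/T, transition), 16 (G/A, transition), 18 (G/T, transversion).
Of the 5 differences, 2 transitions and 3 transversions, so Ti/Tv = 2/3 = 0.667.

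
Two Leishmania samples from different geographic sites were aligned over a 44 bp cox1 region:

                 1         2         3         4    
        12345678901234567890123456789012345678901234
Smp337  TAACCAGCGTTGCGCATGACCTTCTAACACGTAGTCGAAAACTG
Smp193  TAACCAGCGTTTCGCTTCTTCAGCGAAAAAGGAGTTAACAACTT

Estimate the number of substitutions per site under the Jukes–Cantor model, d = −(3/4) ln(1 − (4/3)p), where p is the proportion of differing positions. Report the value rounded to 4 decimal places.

Differing sites — 12:G/T; 16:A/T; 18:G/C; 19:A/T; 20:C/T; 22:T/A; 23:T/G; 25:T/G; 28:C/A; 30:C/A; 32:T/G; 36:C/T; 37:G/A; 39:A/C; 44:G/T.
p = 15/44 = 0.340909.
d = −0.75 · ln(1 − (4/3)·0.340909) = −0.75 · ln(0.545455) = −0.75 · (-0.606135) = 0.4546.

0.4546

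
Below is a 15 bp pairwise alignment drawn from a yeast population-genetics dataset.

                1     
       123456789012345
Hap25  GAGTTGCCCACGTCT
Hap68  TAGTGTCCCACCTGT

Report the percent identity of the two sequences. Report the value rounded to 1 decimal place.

66.7%

Differing sites — 1:G/T; 5:T/G; 6:G/T; 12:G/C; 14:C/G.
10 of the 15 sites match, so the percent identity is 10/15 × 100 = 66.7%.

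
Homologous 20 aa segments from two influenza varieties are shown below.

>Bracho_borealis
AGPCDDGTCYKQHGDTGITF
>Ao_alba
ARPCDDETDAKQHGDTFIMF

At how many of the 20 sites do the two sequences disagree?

6

Mismatches occur at site 2 (G↔R), site 7 (G↔E), site 9 (C↔D), site 10 (Y↔A), site 17 (G↔F), site 19 (T↔M).
That gives 6 mismatches out of 20 aligned sites, so the Hamming distance is 6.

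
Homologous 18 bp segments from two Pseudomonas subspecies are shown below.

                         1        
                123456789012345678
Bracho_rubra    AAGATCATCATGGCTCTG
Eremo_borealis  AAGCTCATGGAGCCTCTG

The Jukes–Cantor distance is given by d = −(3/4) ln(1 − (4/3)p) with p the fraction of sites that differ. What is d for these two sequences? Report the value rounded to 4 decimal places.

0.3470

The sequences differ at positions 4 (A/C), 9 (C/G), 10 (A/G), 11 (T/A), 13 (G/C).
p = 5/18 = 0.277778.
d = −0.75 · ln(1 − (4/3)·0.277778) = −0.75 · ln(0.629629) = −0.75 · (-0.462625) = 0.3470.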